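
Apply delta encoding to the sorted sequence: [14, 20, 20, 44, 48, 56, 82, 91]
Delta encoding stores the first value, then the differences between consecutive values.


First value: 14
Deltas:
  20 - 14 = 6
  20 - 20 = 0
  44 - 20 = 24
  48 - 44 = 4
  56 - 48 = 8
  82 - 56 = 26
  91 - 82 = 9


Delta encoded: [14, 6, 0, 24, 4, 8, 26, 9]


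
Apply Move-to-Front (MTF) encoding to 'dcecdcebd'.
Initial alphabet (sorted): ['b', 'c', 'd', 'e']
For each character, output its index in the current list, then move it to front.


MTF encoding:
'd': index 2 in ['b', 'c', 'd', 'e'] -> ['d', 'b', 'c', 'e']
'c': index 2 in ['d', 'b', 'c', 'e'] -> ['c', 'd', 'b', 'e']
'e': index 3 in ['c', 'd', 'b', 'e'] -> ['e', 'c', 'd', 'b']
'c': index 1 in ['e', 'c', 'd', 'b'] -> ['c', 'e', 'd', 'b']
'd': index 2 in ['c', 'e', 'd', 'b'] -> ['d', 'c', 'e', 'b']
'c': index 1 in ['d', 'c', 'e', 'b'] -> ['c', 'd', 'e', 'b']
'e': index 2 in ['c', 'd', 'e', 'b'] -> ['e', 'c', 'd', 'b']
'b': index 3 in ['e', 'c', 'd', 'b'] -> ['b', 'e', 'c', 'd']
'd': index 3 in ['b', 'e', 'c', 'd'] -> ['d', 'b', 'e', 'c']


Output: [2, 2, 3, 1, 2, 1, 2, 3, 3]


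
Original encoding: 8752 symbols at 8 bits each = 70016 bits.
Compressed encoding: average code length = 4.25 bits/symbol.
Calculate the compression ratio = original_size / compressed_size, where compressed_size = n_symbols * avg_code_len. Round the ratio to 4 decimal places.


original_size = n_symbols * orig_bits = 8752 * 8 = 70016 bits
compressed_size = n_symbols * avg_code_len = 8752 * 4.25 = 37196.0 bits
ratio = original_size / compressed_size = 70016 / 37196.0 = 1.8824

Compression ratio = 1.8824


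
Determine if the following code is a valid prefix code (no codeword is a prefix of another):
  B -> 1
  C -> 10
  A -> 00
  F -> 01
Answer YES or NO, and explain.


Checking each pair (does one codeword prefix another?):
  B='1' vs C='10': prefix -- VIOLATION

NO -- this is NOT a valid prefix code. B (1) is a prefix of C (10).


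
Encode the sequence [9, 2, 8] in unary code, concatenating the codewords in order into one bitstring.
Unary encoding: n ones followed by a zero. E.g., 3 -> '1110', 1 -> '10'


Encode each number as n ones followed by a terminating 0:
  9 -> 1111111110 (10 bits)
  2 -> 110 (3 bits)
  8 -> 111111110 (9 bits)
Total length = 10 + 3 + 9 = 22 bits.

Unary([9, 2, 8]) = 1111111110110111111110 (22 bits)


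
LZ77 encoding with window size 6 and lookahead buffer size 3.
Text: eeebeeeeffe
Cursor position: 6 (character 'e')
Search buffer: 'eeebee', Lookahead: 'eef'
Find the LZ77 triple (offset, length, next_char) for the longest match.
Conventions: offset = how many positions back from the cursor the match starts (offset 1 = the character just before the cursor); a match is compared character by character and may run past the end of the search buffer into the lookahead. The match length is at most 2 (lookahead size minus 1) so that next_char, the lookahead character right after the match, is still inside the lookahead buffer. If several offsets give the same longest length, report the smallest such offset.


Try each offset into the search buffer:
  offset=1 (pos 5, char 'e'): match length 2
  offset=2 (pos 4, char 'e'): match length 2
  offset=3 (pos 3, char 'b'): match length 0
  offset=4 (pos 2, char 'e'): match length 1
  offset=5 (pos 1, char 'e'): match length 2
  offset=6 (pos 0, char 'e'): match length 2
Longest match has length 2, found at offsets 1, 2, 5, 6; take the smallest, offset 1.
next_char = character at position 6 + 2 = 8 -> 'f'

Best match: offset=1, length=2 (matching 'ee' starting at position 5)
LZ77 triple: (1, 2, 'f')


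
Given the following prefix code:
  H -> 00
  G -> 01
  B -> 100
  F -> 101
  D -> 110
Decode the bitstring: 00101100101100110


Decoding step by step:
Bits 00 -> H
Bits 101 -> F
Bits 100 -> B
Bits 101 -> F
Bits 100 -> B
Bits 110 -> D


Decoded message: HFBFBD


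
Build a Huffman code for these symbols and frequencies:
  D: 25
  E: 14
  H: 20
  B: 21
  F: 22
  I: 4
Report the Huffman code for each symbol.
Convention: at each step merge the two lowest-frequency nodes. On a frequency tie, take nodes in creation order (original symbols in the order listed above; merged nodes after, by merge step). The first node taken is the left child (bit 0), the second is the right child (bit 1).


Huffman tree construction:
Step 1: Merge I(4) + E(14) = 18
Step 2: Merge (I+E)(18) + H(20) = 38
Step 3: Merge B(21) + F(22) = 43
Step 4: Merge D(25) + ((I+E)+H)(38) = 63
Step 5: Merge (B+F)(43) + (D+((I+E)+H))(63) = 106
Read each symbol's code off the tree from the root (left child = 0, right child = 1).

Codes:
  D: 10 (length 2)
  E: 1101 (length 4)
  H: 111 (length 3)
  B: 00 (length 2)
  F: 01 (length 2)
  I: 1100 (length 4)
Average code length: 268/106 = 2.5283 bits/symbol


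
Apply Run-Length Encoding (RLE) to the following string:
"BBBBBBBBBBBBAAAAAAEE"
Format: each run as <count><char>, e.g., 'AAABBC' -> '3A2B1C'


Scanning runs left to right:
  i=0: run of 'B' x 12 -> '12B'
  i=12: run of 'A' x 6 -> '6A'
  i=18: run of 'E' x 2 -> '2E'

RLE = 12B6A2E


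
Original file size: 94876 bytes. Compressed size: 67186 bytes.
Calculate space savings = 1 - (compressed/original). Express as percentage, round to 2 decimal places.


ratio = compressed/original = 67186/94876 = 0.708145
savings = 1 - ratio = 1 - 0.708145 = 0.291855
as a percentage: 0.291855 * 100 = 29.19%

Space savings = 1 - 67186/94876 = 29.19%


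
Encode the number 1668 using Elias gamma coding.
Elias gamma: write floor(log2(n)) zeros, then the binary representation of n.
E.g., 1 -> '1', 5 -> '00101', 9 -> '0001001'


num_bits = floor(log2(1668)) + 1 = 11
leading_zeros = num_bits - 1 = 10
binary(1668) = 11010000100

Elias gamma(1668) = '0000000000' + '11010000100' = 000000000011010000100 (21 bits)


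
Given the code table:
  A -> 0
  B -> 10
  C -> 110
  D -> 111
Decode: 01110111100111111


Decoding:
0 -> A
111 -> D
0 -> A
111 -> D
10 -> B
0 -> A
111 -> D
111 -> D


Result: ADADBADD


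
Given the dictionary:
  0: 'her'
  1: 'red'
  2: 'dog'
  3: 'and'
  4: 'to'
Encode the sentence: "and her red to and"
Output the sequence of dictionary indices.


Look up each word in the dictionary:
  'and' -> 3
  'her' -> 0
  'red' -> 1
  'to' -> 4
  'and' -> 3

Encoded: [3, 0, 1, 4, 3]


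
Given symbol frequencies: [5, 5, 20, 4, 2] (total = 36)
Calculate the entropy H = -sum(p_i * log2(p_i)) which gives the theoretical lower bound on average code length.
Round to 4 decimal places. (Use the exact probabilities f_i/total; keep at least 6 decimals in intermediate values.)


Per-symbol terms -p_i * log2(p_i) with p_i = f_i/36:
  p = 5/36 = 0.138889: log2(p) = -2.847997, -p*log2(p) = 0.395555
  p = 5/36 = 0.138889: log2(p) = -2.847997, -p*log2(p) = 0.395555
  p = 20/36 = 0.555556: log2(p) = -0.847997, -p*log2(p) = 0.471109
  p = 4/36 = 0.111111: log2(p) = -3.169925, -p*log2(p) = 0.352214
  p = 2/36 = 0.055556: log2(p) = -4.169925, -p*log2(p) = 0.231663
H = 0.395555 + 0.395555 + 0.471109 + 0.352214 + 0.231663 = 1.846096

H = 1.8461 bits/symbol


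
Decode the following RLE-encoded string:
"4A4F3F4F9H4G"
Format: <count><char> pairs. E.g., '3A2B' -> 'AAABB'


Expanding each <count><char> pair:
  4A -> 'AAAA'
  4F -> 'FFFF'
  3F -> 'FFF'
  4F -> 'FFFF'
  9H -> 'HHHHHHHHH'
  4G -> 'GGGG'

Decoded = AAAAFFFFFFFFFFFHHHHHHHHHGGGG


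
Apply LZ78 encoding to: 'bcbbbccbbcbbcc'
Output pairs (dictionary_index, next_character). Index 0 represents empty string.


LZ78 encoding steps:
Dictionary: {0: ''}
Step 1: w='' (idx 0), next='b' -> output (0, 'b'), add 'b' as idx 1
Step 2: w='' (idx 0), next='c' -> output (0, 'c'), add 'c' as idx 2
Step 3: w='b' (idx 1), next='b' -> output (1, 'b'), add 'bb' as idx 3
Step 4: w='b' (idx 1), next='c' -> output (1, 'c'), add 'bc' as idx 4
Step 5: w='c' (idx 2), next='b' -> output (2, 'b'), add 'cb' as idx 5
Step 6: w='bc' (idx 4), next='b' -> output (4, 'b'), add 'bcb' as idx 6
Step 7: w='bc' (idx 4), next='c' -> output (4, 'c'), add 'bcc' as idx 7


Encoded: [(0, 'b'), (0, 'c'), (1, 'b'), (1, 'c'), (2, 'b'), (4, 'b'), (4, 'c')]


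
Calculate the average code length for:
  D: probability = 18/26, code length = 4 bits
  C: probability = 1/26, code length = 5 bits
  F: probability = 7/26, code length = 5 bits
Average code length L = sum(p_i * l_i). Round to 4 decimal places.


Weighted contributions p_i * l_i:
  D: (18/26) * 4 = 72/26
  C: (1/26) * 5 = 5/26
  F: (7/26) * 5 = 35/26
Sum = (72 + 5 + 35)/26 = 112/26

L = 112/26 = 4.3077 bits/symbol


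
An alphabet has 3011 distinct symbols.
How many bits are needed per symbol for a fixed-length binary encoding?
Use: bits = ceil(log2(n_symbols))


log2(3011) = 11.556
Bracket: 2^11 = 2048 < 3011 <= 2^12 = 4096
So ceil(log2(3011)) = 12

bits = ceil(log2(3011)) = ceil(11.556) = 12 bits


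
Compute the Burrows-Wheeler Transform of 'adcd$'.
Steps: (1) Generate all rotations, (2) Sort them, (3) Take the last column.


Rotations (sorted):
  0: $adcd -> last char: d
  1: adcd$ -> last char: $
  2: cd$ad -> last char: d
  3: d$adc -> last char: c
  4: dcd$a -> last char: a


BWT = d$dca


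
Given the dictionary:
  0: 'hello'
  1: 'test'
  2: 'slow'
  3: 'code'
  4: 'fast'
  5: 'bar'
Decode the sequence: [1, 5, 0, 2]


Look up each index in the dictionary:
  1 -> 'test'
  5 -> 'bar'
  0 -> 'hello'
  2 -> 'slow'

Decoded: "test bar hello slow"


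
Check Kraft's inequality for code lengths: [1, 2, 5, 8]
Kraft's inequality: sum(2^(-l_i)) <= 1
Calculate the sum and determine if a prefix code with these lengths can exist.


Sum = 2^(-1) + 2^(-2) + 2^(-5) + 2^(-8)
    = 0.5 + 0.25 + 0.03125 + 0.00390625
    = 201/256 = 0.78515625
Since 0.78515625 <= 1, Kraft's inequality IS satisfied.
A prefix code with these lengths CAN exist.

Kraft sum = 0.78515625. Satisfied.


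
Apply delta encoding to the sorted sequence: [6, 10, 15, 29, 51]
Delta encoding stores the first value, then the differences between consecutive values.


First value: 6
Deltas:
  10 - 6 = 4
  15 - 10 = 5
  29 - 15 = 14
  51 - 29 = 22


Delta encoded: [6, 4, 5, 14, 22]


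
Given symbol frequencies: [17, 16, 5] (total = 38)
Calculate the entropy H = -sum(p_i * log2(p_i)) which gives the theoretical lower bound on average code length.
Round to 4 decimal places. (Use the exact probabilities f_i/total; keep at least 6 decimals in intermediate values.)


Per-symbol terms -p_i * log2(p_i) with p_i = f_i/38:
  p = 17/38 = 0.447368: log2(p) = -1.160465, -p*log2(p) = 0.519155
  p = 16/38 = 0.421053: log2(p) = -1.247928, -p*log2(p) = 0.525443
  p = 5/38 = 0.131579: log2(p) = -2.925999, -p*log2(p) = 0.385000
H = 0.519155 + 0.525443 + 0.385000 = 1.429598

H = 1.4296 bits/symbol


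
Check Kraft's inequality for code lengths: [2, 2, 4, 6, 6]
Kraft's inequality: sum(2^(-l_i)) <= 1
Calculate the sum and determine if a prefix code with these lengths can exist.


Sum = 2^(-2) + 2^(-2) + 2^(-4) + 2^(-6) + 2^(-6)
    = 0.25 + 0.25 + 0.0625 + 0.015625 + 0.015625
    = 38/64 = 0.59375
Since 0.59375 <= 1, Kraft's inequality IS satisfied.
A prefix code with these lengths CAN exist.

Kraft sum = 0.59375. Satisfied.


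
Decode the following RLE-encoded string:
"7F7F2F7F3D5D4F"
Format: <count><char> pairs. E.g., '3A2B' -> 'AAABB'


Expanding each <count><char> pair:
  7F -> 'FFFFFFF'
  7F -> 'FFFFFFF'
  2F -> 'FF'
  7F -> 'FFFFFFF'
  3D -> 'DDD'
  5D -> 'DDDDD'
  4F -> 'FFFF'

Decoded = FFFFFFFFFFFFFFFFFFFFFFFDDDDDDDDFFFF


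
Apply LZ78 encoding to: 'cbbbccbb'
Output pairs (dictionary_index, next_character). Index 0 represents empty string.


LZ78 encoding steps:
Dictionary: {0: ''}
Step 1: w='' (idx 0), next='c' -> output (0, 'c'), add 'c' as idx 1
Step 2: w='' (idx 0), next='b' -> output (0, 'b'), add 'b' as idx 2
Step 3: w='b' (idx 2), next='b' -> output (2, 'b'), add 'bb' as idx 3
Step 4: w='c' (idx 1), next='c' -> output (1, 'c'), add 'cc' as idx 4
Step 5: w='bb' (idx 3), end of input -> output (3, '')


Encoded: [(0, 'c'), (0, 'b'), (2, 'b'), (1, 'c'), (3, '')]


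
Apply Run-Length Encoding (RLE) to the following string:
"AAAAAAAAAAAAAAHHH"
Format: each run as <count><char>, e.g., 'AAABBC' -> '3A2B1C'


Scanning runs left to right:
  i=0: run of 'A' x 14 -> '14A'
  i=14: run of 'H' x 3 -> '3H'

RLE = 14A3H


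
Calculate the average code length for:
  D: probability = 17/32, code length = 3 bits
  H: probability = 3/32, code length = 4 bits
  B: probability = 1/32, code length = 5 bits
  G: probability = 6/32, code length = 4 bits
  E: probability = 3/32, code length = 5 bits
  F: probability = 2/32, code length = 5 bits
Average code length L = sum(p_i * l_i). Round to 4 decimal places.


Weighted contributions p_i * l_i:
  D: (17/32) * 3 = 51/32
  H: (3/32) * 4 = 12/32
  B: (1/32) * 5 = 5/32
  G: (6/32) * 4 = 24/32
  E: (3/32) * 5 = 15/32
  F: (2/32) * 5 = 10/32
Sum = (51 + 12 + 5 + 24 + 15 + 10)/32 = 117/32

L = 117/32 = 3.6563 bits/symbol


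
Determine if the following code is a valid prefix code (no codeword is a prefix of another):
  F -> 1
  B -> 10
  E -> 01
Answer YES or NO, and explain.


Checking each pair (does one codeword prefix another?):
  F='1' vs B='10': prefix -- VIOLATION

NO -- this is NOT a valid prefix code. F (1) is a prefix of B (10).


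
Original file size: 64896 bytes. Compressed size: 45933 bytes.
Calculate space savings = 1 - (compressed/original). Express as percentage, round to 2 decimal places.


ratio = compressed/original = 45933/64896 = 0.707794
savings = 1 - ratio = 1 - 0.707794 = 0.292206
as a percentage: 0.292206 * 100 = 29.22%

Space savings = 1 - 45933/64896 = 29.22%


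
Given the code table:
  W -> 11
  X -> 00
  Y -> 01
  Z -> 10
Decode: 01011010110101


Decoding:
01 -> Y
01 -> Y
10 -> Z
10 -> Z
11 -> W
01 -> Y
01 -> Y


Result: YYZZWYY


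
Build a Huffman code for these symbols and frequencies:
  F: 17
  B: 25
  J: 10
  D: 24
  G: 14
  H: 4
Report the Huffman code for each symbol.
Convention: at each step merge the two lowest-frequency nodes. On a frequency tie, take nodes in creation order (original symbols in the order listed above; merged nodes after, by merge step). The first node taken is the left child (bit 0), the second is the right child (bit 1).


Huffman tree construction:
Step 1: Merge H(4) + J(10) = 14
Step 2: Merge G(14) + (H+J)(14) = 28
Step 3: Merge F(17) + D(24) = 41
Step 4: Merge B(25) + (G+(H+J))(28) = 53
Step 5: Merge (F+D)(41) + (B+(G+(H+J)))(53) = 94
Read each symbol's code off the tree from the root (left child = 0, right child = 1).

Codes:
  F: 00 (length 2)
  B: 10 (length 2)
  J: 1111 (length 4)
  D: 01 (length 2)
  G: 110 (length 3)
  H: 1110 (length 4)
Average code length: 230/94 = 2.4468 bits/symbol


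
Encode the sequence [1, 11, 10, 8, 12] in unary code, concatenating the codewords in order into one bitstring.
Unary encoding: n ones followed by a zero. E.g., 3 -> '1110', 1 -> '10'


Encode each number as n ones followed by a terminating 0:
  1 -> 10 (2 bits)
  11 -> 111111111110 (12 bits)
  10 -> 11111111110 (11 bits)
  8 -> 111111110 (9 bits)
  12 -> 1111111111110 (13 bits)
Total length = 2 + 12 + 11 + 9 + 13 = 47 bits.

Unary([1, 11, 10, 8, 12]) = 10111111111110111111111101111111101111111111110 (47 bits)


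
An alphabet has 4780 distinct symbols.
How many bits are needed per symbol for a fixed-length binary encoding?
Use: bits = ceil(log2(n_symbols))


log2(4780) = 12.2228
Bracket: 2^12 = 4096 < 4780 <= 2^13 = 8192
So ceil(log2(4780)) = 13

bits = ceil(log2(4780)) = ceil(12.2228) = 13 bits


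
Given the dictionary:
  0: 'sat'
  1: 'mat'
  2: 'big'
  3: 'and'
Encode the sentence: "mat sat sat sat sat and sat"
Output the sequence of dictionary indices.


Look up each word in the dictionary:
  'mat' -> 1
  'sat' -> 0
  'sat' -> 0
  'sat' -> 0
  'sat' -> 0
  'and' -> 3
  'sat' -> 0

Encoded: [1, 0, 0, 0, 0, 3, 0]


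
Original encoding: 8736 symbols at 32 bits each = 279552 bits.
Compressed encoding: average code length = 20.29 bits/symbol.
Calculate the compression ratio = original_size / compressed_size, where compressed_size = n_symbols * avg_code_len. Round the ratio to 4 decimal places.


original_size = n_symbols * orig_bits = 8736 * 32 = 279552 bits
compressed_size = n_symbols * avg_code_len = 8736 * 20.29 = 177253.44 bits
ratio = original_size / compressed_size = 279552 / 177253.44 = 1.5771

Compression ratio = 1.5771


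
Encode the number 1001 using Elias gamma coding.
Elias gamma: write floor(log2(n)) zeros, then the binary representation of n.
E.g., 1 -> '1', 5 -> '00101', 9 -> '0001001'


num_bits = floor(log2(1001)) + 1 = 10
leading_zeros = num_bits - 1 = 9
binary(1001) = 1111101001

Elias gamma(1001) = '000000000' + '1111101001' = 0000000001111101001 (19 bits)


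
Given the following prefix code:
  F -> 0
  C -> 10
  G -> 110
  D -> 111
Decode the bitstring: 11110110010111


Decoding step by step:
Bits 111 -> D
Bits 10 -> C
Bits 110 -> G
Bits 0 -> F
Bits 10 -> C
Bits 111 -> D


Decoded message: DCGFCD


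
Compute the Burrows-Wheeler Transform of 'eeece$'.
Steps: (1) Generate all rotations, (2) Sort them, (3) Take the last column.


Rotations (sorted):
  0: $eeece -> last char: e
  1: ce$eee -> last char: e
  2: e$eeec -> last char: c
  3: ece$ee -> last char: e
  4: eece$e -> last char: e
  5: eeece$ -> last char: $


BWT = eecee$


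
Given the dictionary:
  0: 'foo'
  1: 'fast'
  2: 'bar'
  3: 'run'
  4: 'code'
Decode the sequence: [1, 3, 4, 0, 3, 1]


Look up each index in the dictionary:
  1 -> 'fast'
  3 -> 'run'
  4 -> 'code'
  0 -> 'foo'
  3 -> 'run'
  1 -> 'fast'

Decoded: "fast run code foo run fast"


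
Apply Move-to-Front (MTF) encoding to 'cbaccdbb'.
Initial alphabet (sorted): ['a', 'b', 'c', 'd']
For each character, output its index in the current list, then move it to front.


MTF encoding:
'c': index 2 in ['a', 'b', 'c', 'd'] -> ['c', 'a', 'b', 'd']
'b': index 2 in ['c', 'a', 'b', 'd'] -> ['b', 'c', 'a', 'd']
'a': index 2 in ['b', 'c', 'a', 'd'] -> ['a', 'b', 'c', 'd']
'c': index 2 in ['a', 'b', 'c', 'd'] -> ['c', 'a', 'b', 'd']
'c': index 0 in ['c', 'a', 'b', 'd'] -> ['c', 'a', 'b', 'd']
'd': index 3 in ['c', 'a', 'b', 'd'] -> ['d', 'c', 'a', 'b']
'b': index 3 in ['d', 'c', 'a', 'b'] -> ['b', 'd', 'c', 'a']
'b': index 0 in ['b', 'd', 'c', 'a'] -> ['b', 'd', 'c', 'a']


Output: [2, 2, 2, 2, 0, 3, 3, 0]


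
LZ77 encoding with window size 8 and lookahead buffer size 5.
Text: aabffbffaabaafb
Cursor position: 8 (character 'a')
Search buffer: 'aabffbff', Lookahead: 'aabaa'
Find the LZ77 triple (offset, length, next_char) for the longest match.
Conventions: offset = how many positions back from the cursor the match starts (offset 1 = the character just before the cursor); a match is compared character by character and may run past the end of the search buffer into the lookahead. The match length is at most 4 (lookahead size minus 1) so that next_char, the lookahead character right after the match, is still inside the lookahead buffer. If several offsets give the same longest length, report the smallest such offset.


Try each offset into the search buffer:
  offset=1 (pos 7, char 'f'): match length 0
  offset=2 (pos 6, char 'f'): match length 0
  offset=3 (pos 5, char 'b'): match length 0
  offset=4 (pos 4, char 'f'): match length 0
  offset=5 (pos 3, char 'f'): match length 0
  offset=6 (pos 2, char 'b'): match length 0
  offset=7 (pos 1, char 'a'): match length 1
  offset=8 (pos 0, char 'a'): match length 3
Longest match has length 3 at offset 8.
next_char = character at position 8 + 3 = 11 -> 'a'

Best match: offset=8, length=3 (matching 'aab' starting at position 0)
LZ77 triple: (8, 3, 'a')


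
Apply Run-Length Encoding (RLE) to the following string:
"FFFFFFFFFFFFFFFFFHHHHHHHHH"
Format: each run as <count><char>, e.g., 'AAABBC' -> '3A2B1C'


Scanning runs left to right:
  i=0: run of 'F' x 17 -> '17F'
  i=17: run of 'H' x 9 -> '9H'

RLE = 17F9H


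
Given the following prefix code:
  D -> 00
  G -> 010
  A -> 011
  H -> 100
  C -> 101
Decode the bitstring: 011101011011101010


Decoding step by step:
Bits 011 -> A
Bits 101 -> C
Bits 011 -> A
Bits 011 -> A
Bits 101 -> C
Bits 010 -> G


Decoded message: ACAACG


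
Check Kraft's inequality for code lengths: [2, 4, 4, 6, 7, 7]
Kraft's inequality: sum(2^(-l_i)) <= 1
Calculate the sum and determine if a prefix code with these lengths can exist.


Sum = 2^(-2) + 2^(-4) + 2^(-4) + 2^(-6) + 2^(-7) + 2^(-7)
    = 0.25 + 0.0625 + 0.0625 + 0.015625 + 0.0078125 + 0.0078125
    = 52/128 = 0.40625
Since 0.40625 <= 1, Kraft's inequality IS satisfied.
A prefix code with these lengths CAN exist.

Kraft sum = 0.40625. Satisfied.


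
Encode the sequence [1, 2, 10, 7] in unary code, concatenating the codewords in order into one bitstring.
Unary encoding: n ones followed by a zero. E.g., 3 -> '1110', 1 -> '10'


Encode each number as n ones followed by a terminating 0:
  1 -> 10 (2 bits)
  2 -> 110 (3 bits)
  10 -> 11111111110 (11 bits)
  7 -> 11111110 (8 bits)
Total length = 2 + 3 + 11 + 8 = 24 bits.

Unary([1, 2, 10, 7]) = 101101111111111011111110 (24 bits)


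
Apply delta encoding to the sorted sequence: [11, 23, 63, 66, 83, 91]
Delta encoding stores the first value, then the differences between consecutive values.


First value: 11
Deltas:
  23 - 11 = 12
  63 - 23 = 40
  66 - 63 = 3
  83 - 66 = 17
  91 - 83 = 8


Delta encoded: [11, 12, 40, 3, 17, 8]


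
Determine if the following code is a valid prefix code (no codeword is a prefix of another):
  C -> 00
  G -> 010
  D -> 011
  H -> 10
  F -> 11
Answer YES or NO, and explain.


Checking each pair (does one codeword prefix another?):
  C='00' vs G='010': no prefix
  C='00' vs D='011': no prefix
  C='00' vs H='10': no prefix
  C='00' vs F='11': no prefix
  G='010' vs C='00': no prefix
  G='010' vs D='011': no prefix
  G='010' vs H='10': no prefix
  G='010' vs F='11': no prefix
  D='011' vs C='00': no prefix
  D='011' vs G='010': no prefix
  D='011' vs H='10': no prefix
  D='011' vs F='11': no prefix
  H='10' vs C='00': no prefix
  H='10' vs G='010': no prefix
  H='10' vs D='011': no prefix
  H='10' vs F='11': no prefix
  F='11' vs C='00': no prefix
  F='11' vs G='010': no prefix
  F='11' vs D='011': no prefix
  F='11' vs H='10': no prefix
No violation found over all pairs.

YES -- this is a valid prefix code. No codeword is a prefix of any other codeword.


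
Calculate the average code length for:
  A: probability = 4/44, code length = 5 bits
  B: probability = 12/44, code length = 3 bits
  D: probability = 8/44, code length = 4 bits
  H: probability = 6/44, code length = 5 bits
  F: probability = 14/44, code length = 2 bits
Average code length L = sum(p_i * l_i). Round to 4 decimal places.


Weighted contributions p_i * l_i:
  A: (4/44) * 5 = 20/44
  B: (12/44) * 3 = 36/44
  D: (8/44) * 4 = 32/44
  H: (6/44) * 5 = 30/44
  F: (14/44) * 2 = 28/44
Sum = (20 + 36 + 32 + 30 + 28)/44 = 146/44

L = 146/44 = 3.3182 bits/symbol


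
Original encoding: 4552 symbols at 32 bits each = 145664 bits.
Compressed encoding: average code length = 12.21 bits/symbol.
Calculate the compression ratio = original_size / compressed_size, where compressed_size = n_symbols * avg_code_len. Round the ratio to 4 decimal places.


original_size = n_symbols * orig_bits = 4552 * 32 = 145664 bits
compressed_size = n_symbols * avg_code_len = 4552 * 12.21 = 55579.92 bits
ratio = original_size / compressed_size = 145664 / 55579.92 = 2.6208

Compression ratio = 2.6208


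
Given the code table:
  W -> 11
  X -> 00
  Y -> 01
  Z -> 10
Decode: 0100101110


Decoding:
01 -> Y
00 -> X
10 -> Z
11 -> W
10 -> Z


Result: YXZWZ


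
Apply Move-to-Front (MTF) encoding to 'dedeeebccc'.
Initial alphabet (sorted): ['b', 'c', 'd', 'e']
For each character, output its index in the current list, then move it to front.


MTF encoding:
'd': index 2 in ['b', 'c', 'd', 'e'] -> ['d', 'b', 'c', 'e']
'e': index 3 in ['d', 'b', 'c', 'e'] -> ['e', 'd', 'b', 'c']
'd': index 1 in ['e', 'd', 'b', 'c'] -> ['d', 'e', 'b', 'c']
'e': index 1 in ['d', 'e', 'b', 'c'] -> ['e', 'd', 'b', 'c']
'e': index 0 in ['e', 'd', 'b', 'c'] -> ['e', 'd', 'b', 'c']
'e': index 0 in ['e', 'd', 'b', 'c'] -> ['e', 'd', 'b', 'c']
'b': index 2 in ['e', 'd', 'b', 'c'] -> ['b', 'e', 'd', 'c']
'c': index 3 in ['b', 'e', 'd', 'c'] -> ['c', 'b', 'e', 'd']
'c': index 0 in ['c', 'b', 'e', 'd'] -> ['c', 'b', 'e', 'd']
'c': index 0 in ['c', 'b', 'e', 'd'] -> ['c', 'b', 'e', 'd']


Output: [2, 3, 1, 1, 0, 0, 2, 3, 0, 0]


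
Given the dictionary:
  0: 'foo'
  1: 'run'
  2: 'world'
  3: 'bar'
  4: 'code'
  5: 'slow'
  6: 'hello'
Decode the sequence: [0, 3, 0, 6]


Look up each index in the dictionary:
  0 -> 'foo'
  3 -> 'bar'
  0 -> 'foo'
  6 -> 'hello'

Decoded: "foo bar foo hello"


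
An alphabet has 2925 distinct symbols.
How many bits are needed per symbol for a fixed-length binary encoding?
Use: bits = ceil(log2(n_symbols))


log2(2925) = 11.5142
Bracket: 2^11 = 2048 < 2925 <= 2^12 = 4096
So ceil(log2(2925)) = 12

bits = ceil(log2(2925)) = ceil(11.5142) = 12 bits


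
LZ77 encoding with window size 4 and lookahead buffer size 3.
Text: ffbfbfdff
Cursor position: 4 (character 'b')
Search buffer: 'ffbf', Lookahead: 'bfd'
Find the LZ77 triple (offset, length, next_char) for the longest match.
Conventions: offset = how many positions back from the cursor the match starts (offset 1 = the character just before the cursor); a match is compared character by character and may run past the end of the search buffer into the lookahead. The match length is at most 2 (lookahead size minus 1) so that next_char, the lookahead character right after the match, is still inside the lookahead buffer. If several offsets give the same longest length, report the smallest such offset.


Try each offset into the search buffer:
  offset=1 (pos 3, char 'f'): match length 0
  offset=2 (pos 2, char 'b'): match length 2
  offset=3 (pos 1, char 'f'): match length 0
  offset=4 (pos 0, char 'f'): match length 0
Longest match has length 2 at offset 2.
next_char = character at position 4 + 2 = 6 -> 'd'

Best match: offset=2, length=2 (matching 'bf' starting at position 2)
LZ77 triple: (2, 2, 'd')


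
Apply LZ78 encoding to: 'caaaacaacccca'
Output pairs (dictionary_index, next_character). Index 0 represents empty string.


LZ78 encoding steps:
Dictionary: {0: ''}
Step 1: w='' (idx 0), next='c' -> output (0, 'c'), add 'c' as idx 1
Step 2: w='' (idx 0), next='a' -> output (0, 'a'), add 'a' as idx 2
Step 3: w='a' (idx 2), next='a' -> output (2, 'a'), add 'aa' as idx 3
Step 4: w='a' (idx 2), next='c' -> output (2, 'c'), add 'ac' as idx 4
Step 5: w='aa' (idx 3), next='c' -> output (3, 'c'), add 'aac' as idx 5
Step 6: w='c' (idx 1), next='c' -> output (1, 'c'), add 'cc' as idx 6
Step 7: w='c' (idx 1), next='a' -> output (1, 'a'), add 'ca' as idx 7


Encoded: [(0, 'c'), (0, 'a'), (2, 'a'), (2, 'c'), (3, 'c'), (1, 'c'), (1, 'a')]


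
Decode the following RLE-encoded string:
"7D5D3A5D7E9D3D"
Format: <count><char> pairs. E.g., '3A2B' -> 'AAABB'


Expanding each <count><char> pair:
  7D -> 'DDDDDDD'
  5D -> 'DDDDD'
  3A -> 'AAA'
  5D -> 'DDDDD'
  7E -> 'EEEEEEE'
  9D -> 'DDDDDDDDD'
  3D -> 'DDD'

Decoded = DDDDDDDDDDDDAAADDDDDEEEEEEEDDDDDDDDDDDD


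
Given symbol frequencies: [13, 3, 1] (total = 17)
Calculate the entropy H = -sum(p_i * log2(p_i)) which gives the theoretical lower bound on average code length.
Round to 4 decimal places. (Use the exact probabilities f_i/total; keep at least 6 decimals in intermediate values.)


Per-symbol terms -p_i * log2(p_i) with p_i = f_i/17:
  p = 13/17 = 0.764706: log2(p) = -0.387023, -p*log2(p) = 0.295959
  p = 3/17 = 0.176471: log2(p) = -2.502500, -p*log2(p) = 0.441618
  p = 1/17 = 0.058824: log2(p) = -4.087463, -p*log2(p) = 0.240439
H = 0.295959 + 0.441618 + 0.240439 = 0.978016

H = 0.978 bits/symbol


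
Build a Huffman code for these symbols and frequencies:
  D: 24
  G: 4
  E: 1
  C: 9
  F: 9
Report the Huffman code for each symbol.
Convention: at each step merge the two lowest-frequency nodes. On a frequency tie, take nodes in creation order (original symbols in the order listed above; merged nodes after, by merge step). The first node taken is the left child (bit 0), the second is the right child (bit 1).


Huffman tree construction:
Step 1: Merge E(1) + G(4) = 5
Step 2: Merge (E+G)(5) + C(9) = 14
Step 3: Merge F(9) + ((E+G)+C)(14) = 23
Step 4: Merge (F+((E+G)+C))(23) + D(24) = 47
Read each symbol's code off the tree from the root (left child = 0, right child = 1).

Codes:
  D: 1 (length 1)
  G: 0101 (length 4)
  E: 0100 (length 4)
  C: 011 (length 3)
  F: 00 (length 2)
Average code length: 89/47 = 1.8936 bits/symbol


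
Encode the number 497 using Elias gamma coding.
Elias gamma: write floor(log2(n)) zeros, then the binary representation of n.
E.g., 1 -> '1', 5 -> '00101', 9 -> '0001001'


num_bits = floor(log2(497)) + 1 = 9
leading_zeros = num_bits - 1 = 8
binary(497) = 111110001

Elias gamma(497) = '00000000' + '111110001' = 00000000111110001 (17 bits)


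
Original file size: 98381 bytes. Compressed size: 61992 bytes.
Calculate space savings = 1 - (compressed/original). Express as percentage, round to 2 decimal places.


ratio = compressed/original = 61992/98381 = 0.630122
savings = 1 - ratio = 1 - 0.630122 = 0.369878
as a percentage: 0.369878 * 100 = 36.99%

Space savings = 1 - 61992/98381 = 36.99%


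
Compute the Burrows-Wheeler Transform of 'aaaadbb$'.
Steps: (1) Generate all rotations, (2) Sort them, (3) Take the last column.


Rotations (sorted):
  0: $aaaadbb -> last char: b
  1: aaaadbb$ -> last char: $
  2: aaadbb$a -> last char: a
  3: aadbb$aa -> last char: a
  4: adbb$aaa -> last char: a
  5: b$aaaadb -> last char: b
  6: bb$aaaad -> last char: d
  7: dbb$aaaa -> last char: a


BWT = b$aaabda


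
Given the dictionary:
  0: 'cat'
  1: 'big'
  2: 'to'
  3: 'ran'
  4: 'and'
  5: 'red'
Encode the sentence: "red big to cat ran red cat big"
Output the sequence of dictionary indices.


Look up each word in the dictionary:
  'red' -> 5
  'big' -> 1
  'to' -> 2
  'cat' -> 0
  'ran' -> 3
  'red' -> 5
  'cat' -> 0
  'big' -> 1

Encoded: [5, 1, 2, 0, 3, 5, 0, 1]


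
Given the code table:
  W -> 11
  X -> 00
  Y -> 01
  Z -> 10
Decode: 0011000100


Decoding:
00 -> X
11 -> W
00 -> X
01 -> Y
00 -> X


Result: XWXYX


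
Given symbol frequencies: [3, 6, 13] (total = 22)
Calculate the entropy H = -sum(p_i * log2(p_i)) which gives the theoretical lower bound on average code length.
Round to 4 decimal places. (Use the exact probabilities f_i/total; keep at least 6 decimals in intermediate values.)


Per-symbol terms -p_i * log2(p_i) with p_i = f_i/22:
  p = 3/22 = 0.136364: log2(p) = -2.874469, -p*log2(p) = 0.391973
  p = 6/22 = 0.272727: log2(p) = -1.874469, -p*log2(p) = 0.511219
  p = 13/22 = 0.590909: log2(p) = -0.758992, -p*log2(p) = 0.448495
H = 0.391973 + 0.511219 + 0.448495 = 1.351687

H = 1.3517 bits/symbol


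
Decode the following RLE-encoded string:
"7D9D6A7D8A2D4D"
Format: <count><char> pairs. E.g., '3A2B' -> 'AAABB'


Expanding each <count><char> pair:
  7D -> 'DDDDDDD'
  9D -> 'DDDDDDDDD'
  6A -> 'AAAAAA'
  7D -> 'DDDDDDD'
  8A -> 'AAAAAAAA'
  2D -> 'DD'
  4D -> 'DDDD'

Decoded = DDDDDDDDDDDDDDDDAAAAAADDDDDDDAAAAAAAADDDDDD


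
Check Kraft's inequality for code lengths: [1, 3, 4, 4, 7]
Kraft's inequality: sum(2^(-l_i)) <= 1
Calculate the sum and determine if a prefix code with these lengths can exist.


Sum = 2^(-1) + 2^(-3) + 2^(-4) + 2^(-4) + 2^(-7)
    = 0.5 + 0.125 + 0.0625 + 0.0625 + 0.0078125
    = 97/128 = 0.7578125
Since 0.7578125 <= 1, Kraft's inequality IS satisfied.
A prefix code with these lengths CAN exist.

Kraft sum = 0.7578125. Satisfied.


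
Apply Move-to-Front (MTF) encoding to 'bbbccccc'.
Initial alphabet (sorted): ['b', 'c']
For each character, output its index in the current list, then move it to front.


MTF encoding:
'b': index 0 in ['b', 'c'] -> ['b', 'c']
'b': index 0 in ['b', 'c'] -> ['b', 'c']
'b': index 0 in ['b', 'c'] -> ['b', 'c']
'c': index 1 in ['b', 'c'] -> ['c', 'b']
'c': index 0 in ['c', 'b'] -> ['c', 'b']
'c': index 0 in ['c', 'b'] -> ['c', 'b']
'c': index 0 in ['c', 'b'] -> ['c', 'b']
'c': index 0 in ['c', 'b'] -> ['c', 'b']


Output: [0, 0, 0, 1, 0, 0, 0, 0]


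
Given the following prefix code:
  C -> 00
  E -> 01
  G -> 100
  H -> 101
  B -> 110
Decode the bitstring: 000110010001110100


Decoding step by step:
Bits 00 -> C
Bits 01 -> E
Bits 100 -> G
Bits 100 -> G
Bits 01 -> E
Bits 110 -> B
Bits 100 -> G


Decoded message: CEGGEBG


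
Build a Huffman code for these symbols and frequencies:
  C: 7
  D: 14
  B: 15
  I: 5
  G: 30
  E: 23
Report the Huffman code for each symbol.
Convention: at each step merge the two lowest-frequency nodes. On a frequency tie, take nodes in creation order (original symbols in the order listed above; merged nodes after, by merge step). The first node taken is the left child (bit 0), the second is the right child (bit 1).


Huffman tree construction:
Step 1: Merge I(5) + C(7) = 12
Step 2: Merge (I+C)(12) + D(14) = 26
Step 3: Merge B(15) + E(23) = 38
Step 4: Merge ((I+C)+D)(26) + G(30) = 56
Step 5: Merge (B+E)(38) + (((I+C)+D)+G)(56) = 94
Read each symbol's code off the tree from the root (left child = 0, right child = 1).

Codes:
  C: 1001 (length 4)
  D: 101 (length 3)
  B: 00 (length 2)
  I: 1000 (length 4)
  G: 11 (length 2)
  E: 01 (length 2)
Average code length: 226/94 = 2.4043 bits/symbol


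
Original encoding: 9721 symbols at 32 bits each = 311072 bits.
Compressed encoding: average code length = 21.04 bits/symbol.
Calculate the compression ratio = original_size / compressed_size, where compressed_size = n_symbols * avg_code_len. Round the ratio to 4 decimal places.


original_size = n_symbols * orig_bits = 9721 * 32 = 311072 bits
compressed_size = n_symbols * avg_code_len = 9721 * 21.04 = 204529.84 bits
ratio = original_size / compressed_size = 311072 / 204529.84 = 1.5209

Compression ratio = 1.5209


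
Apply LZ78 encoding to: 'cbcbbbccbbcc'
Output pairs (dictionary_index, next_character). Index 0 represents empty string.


LZ78 encoding steps:
Dictionary: {0: ''}
Step 1: w='' (idx 0), next='c' -> output (0, 'c'), add 'c' as idx 1
Step 2: w='' (idx 0), next='b' -> output (0, 'b'), add 'b' as idx 2
Step 3: w='c' (idx 1), next='b' -> output (1, 'b'), add 'cb' as idx 3
Step 4: w='b' (idx 2), next='b' -> output (2, 'b'), add 'bb' as idx 4
Step 5: w='c' (idx 1), next='c' -> output (1, 'c'), add 'cc' as idx 5
Step 6: w='bb' (idx 4), next='c' -> output (4, 'c'), add 'bbc' as idx 6
Step 7: w='c' (idx 1), end of input -> output (1, '')


Encoded: [(0, 'c'), (0, 'b'), (1, 'b'), (2, 'b'), (1, 'c'), (4, 'c'), (1, '')]


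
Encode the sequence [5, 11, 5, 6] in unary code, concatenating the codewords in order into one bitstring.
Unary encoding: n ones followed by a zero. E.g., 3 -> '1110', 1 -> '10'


Encode each number as n ones followed by a terminating 0:
  5 -> 111110 (6 bits)
  11 -> 111111111110 (12 bits)
  5 -> 111110 (6 bits)
  6 -> 1111110 (7 bits)
Total length = 6 + 12 + 6 + 7 = 31 bits.

Unary([5, 11, 5, 6]) = 1111101111111111101111101111110 (31 bits)


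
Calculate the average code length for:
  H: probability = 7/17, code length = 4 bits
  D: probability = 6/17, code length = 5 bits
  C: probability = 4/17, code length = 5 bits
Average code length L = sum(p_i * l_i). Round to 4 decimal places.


Weighted contributions p_i * l_i:
  H: (7/17) * 4 = 28/17
  D: (6/17) * 5 = 30/17
  C: (4/17) * 5 = 20/17
Sum = (28 + 30 + 20)/17 = 78/17

L = 78/17 = 4.5882 bits/symbol


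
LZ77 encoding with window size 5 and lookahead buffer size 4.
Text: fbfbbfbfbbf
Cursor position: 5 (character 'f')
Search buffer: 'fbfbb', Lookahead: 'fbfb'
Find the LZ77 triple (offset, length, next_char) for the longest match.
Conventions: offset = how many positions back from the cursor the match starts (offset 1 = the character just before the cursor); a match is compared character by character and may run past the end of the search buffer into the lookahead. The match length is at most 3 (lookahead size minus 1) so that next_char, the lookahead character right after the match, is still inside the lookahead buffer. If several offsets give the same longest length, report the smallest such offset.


Try each offset into the search buffer:
  offset=1 (pos 4, char 'b'): match length 0
  offset=2 (pos 3, char 'b'): match length 0
  offset=3 (pos 2, char 'f'): match length 2
  offset=4 (pos 1, char 'b'): match length 0
  offset=5 (pos 0, char 'f'): match length 3
Longest match has length 3 at offset 5.
next_char = character at position 5 + 3 = 8 -> 'b'

Best match: offset=5, length=3 (matching 'fbf' starting at position 0)
LZ77 triple: (5, 3, 'b')


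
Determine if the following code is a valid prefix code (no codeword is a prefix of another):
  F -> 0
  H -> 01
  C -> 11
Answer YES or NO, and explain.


Checking each pair (does one codeword prefix another?):
  F='0' vs H='01': prefix -- VIOLATION

NO -- this is NOT a valid prefix code. F (0) is a prefix of H (01).


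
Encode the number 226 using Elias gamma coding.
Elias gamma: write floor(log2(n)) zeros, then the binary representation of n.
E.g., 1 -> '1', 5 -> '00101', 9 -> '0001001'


num_bits = floor(log2(226)) + 1 = 8
leading_zeros = num_bits - 1 = 7
binary(226) = 11100010

Elias gamma(226) = '0000000' + '11100010' = 000000011100010 (15 bits)


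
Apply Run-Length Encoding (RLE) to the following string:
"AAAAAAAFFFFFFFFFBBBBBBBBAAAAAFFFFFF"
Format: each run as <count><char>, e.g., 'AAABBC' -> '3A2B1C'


Scanning runs left to right:
  i=0: run of 'A' x 7 -> '7A'
  i=7: run of 'F' x 9 -> '9F'
  i=16: run of 'B' x 8 -> '8B'
  i=24: run of 'A' x 5 -> '5A'
  i=29: run of 'F' x 6 -> '6F'

RLE = 7A9F8B5A6F


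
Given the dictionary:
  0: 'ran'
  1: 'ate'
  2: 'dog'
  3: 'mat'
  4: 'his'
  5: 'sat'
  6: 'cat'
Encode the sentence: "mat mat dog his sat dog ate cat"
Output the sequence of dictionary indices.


Look up each word in the dictionary:
  'mat' -> 3
  'mat' -> 3
  'dog' -> 2
  'his' -> 4
  'sat' -> 5
  'dog' -> 2
  'ate' -> 1
  'cat' -> 6

Encoded: [3, 3, 2, 4, 5, 2, 1, 6]


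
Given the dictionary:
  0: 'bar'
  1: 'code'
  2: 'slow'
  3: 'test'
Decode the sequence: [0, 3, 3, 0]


Look up each index in the dictionary:
  0 -> 'bar'
  3 -> 'test'
  3 -> 'test'
  0 -> 'bar'

Decoded: "bar test test bar"


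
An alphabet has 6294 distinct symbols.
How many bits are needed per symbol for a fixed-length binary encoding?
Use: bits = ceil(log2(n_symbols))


log2(6294) = 12.6198
Bracket: 2^12 = 4096 < 6294 <= 2^13 = 8192
So ceil(log2(6294)) = 13

bits = ceil(log2(6294)) = ceil(12.6198) = 13 bits


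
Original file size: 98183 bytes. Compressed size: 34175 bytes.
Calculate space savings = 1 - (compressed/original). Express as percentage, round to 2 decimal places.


ratio = compressed/original = 34175/98183 = 0.348075
savings = 1 - ratio = 1 - 0.348075 = 0.651925
as a percentage: 0.651925 * 100 = 65.19%

Space savings = 1 - 34175/98183 = 65.19%


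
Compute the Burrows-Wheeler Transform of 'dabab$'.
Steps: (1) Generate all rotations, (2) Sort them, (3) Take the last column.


Rotations (sorted):
  0: $dabab -> last char: b
  1: ab$dab -> last char: b
  2: abab$d -> last char: d
  3: b$daba -> last char: a
  4: bab$da -> last char: a
  5: dabab$ -> last char: $


BWT = bbdaa$


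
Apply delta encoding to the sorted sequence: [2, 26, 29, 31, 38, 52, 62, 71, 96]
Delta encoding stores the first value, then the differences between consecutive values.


First value: 2
Deltas:
  26 - 2 = 24
  29 - 26 = 3
  31 - 29 = 2
  38 - 31 = 7
  52 - 38 = 14
  62 - 52 = 10
  71 - 62 = 9
  96 - 71 = 25


Delta encoded: [2, 24, 3, 2, 7, 14, 10, 9, 25]


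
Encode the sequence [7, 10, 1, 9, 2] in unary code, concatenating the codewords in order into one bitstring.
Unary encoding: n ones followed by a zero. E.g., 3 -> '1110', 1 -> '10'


Encode each number as n ones followed by a terminating 0:
  7 -> 11111110 (8 bits)
  10 -> 11111111110 (11 bits)
  1 -> 10 (2 bits)
  9 -> 1111111110 (10 bits)
  2 -> 110 (3 bits)
Total length = 8 + 11 + 2 + 10 + 3 = 34 bits.

Unary([7, 10, 1, 9, 2]) = 1111111011111111110101111111110110 (34 bits)
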